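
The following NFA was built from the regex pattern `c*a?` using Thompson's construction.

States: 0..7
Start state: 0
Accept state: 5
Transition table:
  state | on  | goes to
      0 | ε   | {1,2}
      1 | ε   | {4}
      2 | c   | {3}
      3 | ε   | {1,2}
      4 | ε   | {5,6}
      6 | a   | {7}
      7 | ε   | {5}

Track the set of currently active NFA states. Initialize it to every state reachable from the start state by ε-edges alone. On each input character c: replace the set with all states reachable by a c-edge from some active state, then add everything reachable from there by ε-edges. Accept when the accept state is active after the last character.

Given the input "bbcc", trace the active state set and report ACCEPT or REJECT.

Answer: REJECT

Trace:
start: ε-closure({0}) = {0,1,2,4,5,6}
'b' @ 1: {}  — dead — no transitions
rest 'bcc' ignored (set empty)
after full input: {}  (accept=5 not in)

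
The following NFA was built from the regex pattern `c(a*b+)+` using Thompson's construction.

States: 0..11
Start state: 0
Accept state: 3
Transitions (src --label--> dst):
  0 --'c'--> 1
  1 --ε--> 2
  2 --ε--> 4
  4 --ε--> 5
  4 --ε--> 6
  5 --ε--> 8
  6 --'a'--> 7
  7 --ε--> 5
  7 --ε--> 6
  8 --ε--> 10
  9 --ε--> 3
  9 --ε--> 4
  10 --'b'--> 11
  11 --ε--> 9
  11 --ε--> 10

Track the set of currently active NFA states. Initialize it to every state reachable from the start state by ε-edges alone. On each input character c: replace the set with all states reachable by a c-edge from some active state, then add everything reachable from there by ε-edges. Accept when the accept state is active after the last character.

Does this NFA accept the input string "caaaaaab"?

Answer: ACCEPT

Trace:
S₀ = ε-closure({0}) = {0}
'c' @ 1: {1,2,4,5,6,8,10}
'a' @ 2: {5,6,7,8,10}
'a' @ 3: {5,6,7,8,10}
'a' @ 4: {5,6,7,8,10}
'a' @ 5: {5,6,7,8,10}
'a' @ 6: {5,6,7,8,10}
'a' @ 7: {5,6,7,8,10}
'b' @ 8: {3,4,5,6,8,9,10,11}  ✓accept
after full input: {3,4,5,6,8,9,10,11}  (accept=3 in)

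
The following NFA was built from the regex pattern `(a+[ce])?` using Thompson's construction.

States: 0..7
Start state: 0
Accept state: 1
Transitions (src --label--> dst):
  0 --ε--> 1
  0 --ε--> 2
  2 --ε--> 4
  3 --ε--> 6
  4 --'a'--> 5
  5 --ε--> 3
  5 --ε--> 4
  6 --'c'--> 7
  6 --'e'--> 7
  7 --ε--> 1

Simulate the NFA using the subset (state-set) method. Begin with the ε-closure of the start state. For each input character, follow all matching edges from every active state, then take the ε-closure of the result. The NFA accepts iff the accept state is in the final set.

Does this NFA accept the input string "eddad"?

Answer: REJECT

Steps:
start: ε-closure({0}) = {0,1,2,4}
'e' @ 1: {}  — state set empty
rest 'ddad' ignored (set empty)
end set {} — state 1 not in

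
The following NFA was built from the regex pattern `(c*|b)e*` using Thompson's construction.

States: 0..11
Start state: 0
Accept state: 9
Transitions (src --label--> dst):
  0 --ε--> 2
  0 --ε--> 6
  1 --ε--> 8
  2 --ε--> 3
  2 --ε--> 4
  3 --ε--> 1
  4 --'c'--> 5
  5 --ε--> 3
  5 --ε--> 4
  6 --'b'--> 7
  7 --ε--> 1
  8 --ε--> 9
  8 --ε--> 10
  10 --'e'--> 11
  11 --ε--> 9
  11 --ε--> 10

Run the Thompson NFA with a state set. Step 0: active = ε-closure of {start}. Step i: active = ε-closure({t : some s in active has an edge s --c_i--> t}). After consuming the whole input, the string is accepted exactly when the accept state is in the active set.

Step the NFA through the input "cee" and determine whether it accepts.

Answer: ACCEPT

Derivation:
S₀ = ε-closure({0}) = {0,1,2,3,4,6,8,9,10}
'c' @ 1: {1,3,4,5,8,9,10}  [accepting]
'e' @ 2: {9,10,11}  [accepting]
'e' @ 3: {9,10,11}  [accepting]
after full input: {9,10,11}  (accept=9 in)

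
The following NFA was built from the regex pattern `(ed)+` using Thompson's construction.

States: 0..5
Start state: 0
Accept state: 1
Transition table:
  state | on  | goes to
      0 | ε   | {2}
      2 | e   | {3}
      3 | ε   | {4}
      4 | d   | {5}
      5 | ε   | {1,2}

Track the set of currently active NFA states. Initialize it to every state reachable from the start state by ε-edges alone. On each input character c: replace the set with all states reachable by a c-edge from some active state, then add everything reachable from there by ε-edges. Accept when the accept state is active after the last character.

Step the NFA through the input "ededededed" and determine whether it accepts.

S₀ = ε-closure({0}) = {0,2}
'e' @ 1: {3,4}
'd' @ 2: {1,2,5}  (accept∈set)
'e' @ 3: {3,4}
'd' @ 4: {1,2,5}  (accept∈set)
'e' @ 5: {3,4}
'd' @ 6: {1,2,5}  (accept∈set)
'e' @ 7: {3,4}
'd' @ 8: {1,2,5}  (accept∈set)
'e' @ 9: {3,4}
'd' @ 10: {1,2,5}  (accept∈set)
end set {1,2,5} — state 1 in

Answer: ACCEPT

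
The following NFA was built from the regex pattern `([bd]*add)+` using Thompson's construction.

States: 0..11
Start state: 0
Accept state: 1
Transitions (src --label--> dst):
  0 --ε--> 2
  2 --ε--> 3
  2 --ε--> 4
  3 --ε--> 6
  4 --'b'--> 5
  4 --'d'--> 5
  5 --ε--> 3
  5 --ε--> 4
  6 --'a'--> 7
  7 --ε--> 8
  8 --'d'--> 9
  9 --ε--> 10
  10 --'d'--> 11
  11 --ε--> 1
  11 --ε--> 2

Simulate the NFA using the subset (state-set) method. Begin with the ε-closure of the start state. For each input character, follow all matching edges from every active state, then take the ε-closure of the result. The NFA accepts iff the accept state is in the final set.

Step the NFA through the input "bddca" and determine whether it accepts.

start: ε-closure({0}) = {0,2,3,4,6}
'b' @ 1: {3,4,5,6}
'd' @ 2: {3,4,5,6}
'd' @ 3: {3,4,5,6}
'c' @ 4: {}  — dead — no transitions
rest 'a' ignored (set empty)
end set {} — state 1 not in

Answer: REJECT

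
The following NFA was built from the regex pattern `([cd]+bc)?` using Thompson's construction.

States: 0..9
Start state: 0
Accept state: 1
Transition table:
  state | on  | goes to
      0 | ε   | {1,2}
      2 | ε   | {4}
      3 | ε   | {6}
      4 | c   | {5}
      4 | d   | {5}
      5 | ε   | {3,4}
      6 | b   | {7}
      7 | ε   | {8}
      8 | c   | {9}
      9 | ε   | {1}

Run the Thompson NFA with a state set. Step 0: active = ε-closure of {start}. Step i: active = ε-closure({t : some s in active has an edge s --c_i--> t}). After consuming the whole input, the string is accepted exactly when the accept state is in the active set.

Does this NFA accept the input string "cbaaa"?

start: ε-closure({0}) = {0,1,2,4}
'c' @ 1: {3,4,5,6}
'b' @ 2: {7,8}
'a' @ 3: {}  — no active states
rest 'aa' ignored (set empty)
after full input: {}  (accept=1 not in)

Answer: REJECT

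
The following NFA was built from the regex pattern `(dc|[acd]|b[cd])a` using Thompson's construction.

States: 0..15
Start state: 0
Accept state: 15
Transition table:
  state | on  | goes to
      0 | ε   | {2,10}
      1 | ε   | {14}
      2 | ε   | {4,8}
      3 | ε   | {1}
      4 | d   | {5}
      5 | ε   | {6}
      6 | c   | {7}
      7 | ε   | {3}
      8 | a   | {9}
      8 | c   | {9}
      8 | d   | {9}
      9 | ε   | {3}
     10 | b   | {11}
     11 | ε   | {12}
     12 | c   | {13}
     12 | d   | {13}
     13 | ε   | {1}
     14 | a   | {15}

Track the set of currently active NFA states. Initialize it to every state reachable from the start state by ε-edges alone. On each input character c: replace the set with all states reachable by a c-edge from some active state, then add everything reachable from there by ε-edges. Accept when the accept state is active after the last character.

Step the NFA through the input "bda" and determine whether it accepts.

Answer: ACCEPT

Steps:
S₀ = ε-closure({0}) = {0,2,4,8,10}
'b' @ 1: {11,12}
'd' @ 2: {1,13,14}
'a' @ 3: {15}  (accept∈set)
final: {15}; accept 15 in set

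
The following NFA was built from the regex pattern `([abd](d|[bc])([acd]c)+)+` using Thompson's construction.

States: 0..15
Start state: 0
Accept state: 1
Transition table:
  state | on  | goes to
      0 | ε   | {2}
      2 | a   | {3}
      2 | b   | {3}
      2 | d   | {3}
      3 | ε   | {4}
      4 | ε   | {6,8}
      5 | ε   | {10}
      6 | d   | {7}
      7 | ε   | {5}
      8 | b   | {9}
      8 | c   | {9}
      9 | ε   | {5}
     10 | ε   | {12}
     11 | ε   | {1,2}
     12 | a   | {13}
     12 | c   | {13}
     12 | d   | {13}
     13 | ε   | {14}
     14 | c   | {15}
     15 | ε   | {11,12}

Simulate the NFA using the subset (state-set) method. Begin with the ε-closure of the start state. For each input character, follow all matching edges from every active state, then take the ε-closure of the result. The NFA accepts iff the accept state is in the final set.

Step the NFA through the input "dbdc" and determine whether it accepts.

S₀ = ε-closure({0}) = {0,2}
'd' @ 1: {3,4,6,8}
'b' @ 2: {5,9,10,12}
'd' @ 3: {13,14}
'c' @ 4: {1,2,11,12,15}  [accepting]
after full input: {1,2,11,12,15}  (accept=1 in)

Answer: ACCEPT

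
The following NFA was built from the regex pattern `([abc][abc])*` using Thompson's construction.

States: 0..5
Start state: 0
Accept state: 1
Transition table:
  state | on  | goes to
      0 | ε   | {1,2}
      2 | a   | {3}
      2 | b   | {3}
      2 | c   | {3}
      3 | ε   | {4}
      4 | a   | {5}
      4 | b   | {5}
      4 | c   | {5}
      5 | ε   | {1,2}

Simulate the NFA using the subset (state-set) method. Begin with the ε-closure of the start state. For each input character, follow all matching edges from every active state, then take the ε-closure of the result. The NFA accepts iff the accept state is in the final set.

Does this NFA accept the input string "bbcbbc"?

Answer: ACCEPT

Steps:
start: ε-closure({0}) = {0,1,2}
'b' @ 1: {3,4}
'b' @ 2: {1,2,5}  (accept∈set)
'c' @ 3: {3,4}
'b' @ 4: {1,2,5}  (accept∈set)
'b' @ 5: {3,4}
'c' @ 6: {1,2,5}  (accept∈set)
final: {1,2,5}; accept 1 in set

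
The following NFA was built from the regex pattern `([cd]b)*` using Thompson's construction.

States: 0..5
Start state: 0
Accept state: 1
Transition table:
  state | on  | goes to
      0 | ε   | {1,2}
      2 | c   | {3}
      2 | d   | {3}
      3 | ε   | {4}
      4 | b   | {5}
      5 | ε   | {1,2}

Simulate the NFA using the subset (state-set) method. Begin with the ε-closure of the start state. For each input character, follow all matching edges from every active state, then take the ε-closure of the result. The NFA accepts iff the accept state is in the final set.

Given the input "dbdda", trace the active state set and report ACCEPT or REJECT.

Answer: REJECT

Derivation:
initial (ε-close {0}): {0,1,2}
'd' @ 1: {3,4}
'b' @ 2: {1,2,5}  ✓accept
'd' @ 3: {3,4}
'd' @ 4: {}  — dead — no transitions
rest 'a' ignored (set empty)
final: {}; accept 1 not in set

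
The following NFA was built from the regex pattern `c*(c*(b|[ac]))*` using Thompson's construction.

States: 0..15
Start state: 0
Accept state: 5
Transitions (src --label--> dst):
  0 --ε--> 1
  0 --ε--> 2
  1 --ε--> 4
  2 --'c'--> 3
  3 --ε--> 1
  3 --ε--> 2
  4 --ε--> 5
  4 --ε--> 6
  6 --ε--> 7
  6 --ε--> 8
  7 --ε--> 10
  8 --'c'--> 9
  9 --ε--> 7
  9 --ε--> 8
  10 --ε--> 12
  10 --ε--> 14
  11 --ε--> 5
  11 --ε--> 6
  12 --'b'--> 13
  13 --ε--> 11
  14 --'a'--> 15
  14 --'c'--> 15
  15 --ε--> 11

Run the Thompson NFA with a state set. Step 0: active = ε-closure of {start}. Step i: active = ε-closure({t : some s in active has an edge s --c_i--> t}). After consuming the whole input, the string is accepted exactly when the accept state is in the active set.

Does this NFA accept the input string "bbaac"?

start: ε-closure({0}) = {0,1,2,4,5,6,7,8,10,12,14}
'b' @ 1: {5,6,7,8,10,11,12,13,14}  [accepting]
'b' @ 2: {5,6,7,8,10,11,12,13,14}  [accepting]
'a' @ 3: {5,6,7,8,10,11,12,14,15}  [accepting]
'a' @ 4: {5,6,7,8,10,11,12,14,15}  [accepting]
'c' @ 5: {5,6,7,8,9,10,11,12,14,15}  [accepting]
after full input: {5,6,7,8,9,10,11,12,14,15}  (accept=5 in)

Answer: ACCEPT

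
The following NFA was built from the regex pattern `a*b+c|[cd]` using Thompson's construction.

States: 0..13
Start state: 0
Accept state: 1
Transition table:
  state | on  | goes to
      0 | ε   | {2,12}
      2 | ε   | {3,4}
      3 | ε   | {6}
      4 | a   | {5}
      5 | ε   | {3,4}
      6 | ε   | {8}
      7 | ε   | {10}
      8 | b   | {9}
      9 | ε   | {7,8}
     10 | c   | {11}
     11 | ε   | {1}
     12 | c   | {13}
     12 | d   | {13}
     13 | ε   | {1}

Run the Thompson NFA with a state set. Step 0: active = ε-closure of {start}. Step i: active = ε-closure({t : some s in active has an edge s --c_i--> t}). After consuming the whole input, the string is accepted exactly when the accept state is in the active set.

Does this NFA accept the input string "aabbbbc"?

Answer: ACCEPT

Steps:
S₀ = ε-closure({0}) = {0,2,3,4,6,8,12}
'a' @ 1: {3,4,5,6,8}
'a' @ 2: {3,4,5,6,8}
'b' @ 3: {7,8,9,10}
'b' @ 4: {7,8,9,10}
'b' @ 5: {7,8,9,10}
'b' @ 6: {7,8,9,10}
'c' @ 7: {1,11}  [accepting]
after full input: {1,11}  (accept=1 in)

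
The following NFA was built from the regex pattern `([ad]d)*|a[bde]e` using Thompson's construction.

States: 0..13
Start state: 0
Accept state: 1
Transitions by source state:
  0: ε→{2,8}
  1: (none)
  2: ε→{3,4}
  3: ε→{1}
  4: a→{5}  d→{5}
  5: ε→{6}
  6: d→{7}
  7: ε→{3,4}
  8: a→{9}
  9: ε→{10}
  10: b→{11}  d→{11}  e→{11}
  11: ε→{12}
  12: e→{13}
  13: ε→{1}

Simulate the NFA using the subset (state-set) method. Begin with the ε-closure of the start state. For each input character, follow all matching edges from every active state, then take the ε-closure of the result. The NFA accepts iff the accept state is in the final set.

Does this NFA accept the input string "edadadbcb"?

start: ε-closure({0}) = {0,1,2,3,4,8}
'e' @ 1: {}  — state set empty
rest 'dadadbcb' ignored (set empty)
end set {} — state 1 not in

Answer: REJECT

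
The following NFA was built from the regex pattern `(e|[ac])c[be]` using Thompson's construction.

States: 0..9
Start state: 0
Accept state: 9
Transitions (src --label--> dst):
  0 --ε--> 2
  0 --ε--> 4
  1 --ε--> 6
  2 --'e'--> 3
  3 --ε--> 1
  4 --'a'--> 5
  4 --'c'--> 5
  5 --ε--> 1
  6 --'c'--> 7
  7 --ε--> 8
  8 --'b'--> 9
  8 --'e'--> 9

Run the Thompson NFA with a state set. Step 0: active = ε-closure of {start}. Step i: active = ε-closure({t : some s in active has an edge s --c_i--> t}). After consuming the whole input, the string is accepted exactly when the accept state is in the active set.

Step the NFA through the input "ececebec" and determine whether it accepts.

Answer: REJECT

Steps:
S₀ = ε-closure({0}) = {0,2,4}
'e' @ 1: {1,3,6}
'c' @ 2: {7,8}
'e' @ 3: {9}  (accept∈set)
'c' @ 4: {}  — no active states
rest 'ebec' ignored (set empty)
end set {} — state 9 not in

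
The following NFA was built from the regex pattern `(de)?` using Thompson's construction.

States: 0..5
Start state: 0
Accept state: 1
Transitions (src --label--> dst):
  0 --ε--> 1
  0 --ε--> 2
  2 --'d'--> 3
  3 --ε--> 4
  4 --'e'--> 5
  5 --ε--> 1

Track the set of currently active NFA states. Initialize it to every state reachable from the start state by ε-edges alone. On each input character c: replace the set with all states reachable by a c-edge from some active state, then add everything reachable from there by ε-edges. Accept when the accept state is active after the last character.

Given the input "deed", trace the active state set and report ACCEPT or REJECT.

initial (ε-close {0}): {0,1,2}
'd' @ 1: {3,4}
'e' @ 2: {1,5}  ✓accept
'e' @ 3: {}  — state set empty
rest 'd' ignored (set empty)
final: {}; accept 1 not in set

Answer: REJECT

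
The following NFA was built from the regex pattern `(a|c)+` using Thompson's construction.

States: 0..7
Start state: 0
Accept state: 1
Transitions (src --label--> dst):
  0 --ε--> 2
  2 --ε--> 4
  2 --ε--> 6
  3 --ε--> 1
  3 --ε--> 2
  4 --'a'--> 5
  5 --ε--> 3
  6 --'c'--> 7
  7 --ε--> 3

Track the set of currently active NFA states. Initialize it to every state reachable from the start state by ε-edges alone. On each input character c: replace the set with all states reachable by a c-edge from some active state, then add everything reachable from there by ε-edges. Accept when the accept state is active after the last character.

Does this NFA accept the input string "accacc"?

Answer: ACCEPT

Trace:
S₀ = ε-closure({0}) = {0,2,4,6}
'a' @ 1: {1,2,3,4,5,6}  ✓accept
'c' @ 2: {1,2,3,4,6,7}  ✓accept
'c' @ 3: {1,2,3,4,6,7}  ✓accept
'a' @ 4: {1,2,3,4,5,6}  ✓accept
'c' @ 5: {1,2,3,4,6,7}  ✓accept
'c' @ 6: {1,2,3,4,6,7}  ✓accept
final: {1,2,3,4,6,7}; accept 1 in set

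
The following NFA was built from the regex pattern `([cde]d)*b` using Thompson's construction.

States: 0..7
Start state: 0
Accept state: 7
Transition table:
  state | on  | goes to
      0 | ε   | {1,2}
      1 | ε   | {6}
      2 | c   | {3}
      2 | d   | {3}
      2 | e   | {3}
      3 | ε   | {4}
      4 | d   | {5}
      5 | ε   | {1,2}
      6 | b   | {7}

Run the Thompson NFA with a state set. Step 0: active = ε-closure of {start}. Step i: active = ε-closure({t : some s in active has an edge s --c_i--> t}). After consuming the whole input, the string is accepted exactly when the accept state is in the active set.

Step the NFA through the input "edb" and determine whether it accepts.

initial (ε-close {0}): {0,1,2,6}
'e' @ 1: {3,4}
'd' @ 2: {1,2,5,6}
'b' @ 3: {7}  [accepting]
final: {7}; accept 7 in set

Answer: ACCEPT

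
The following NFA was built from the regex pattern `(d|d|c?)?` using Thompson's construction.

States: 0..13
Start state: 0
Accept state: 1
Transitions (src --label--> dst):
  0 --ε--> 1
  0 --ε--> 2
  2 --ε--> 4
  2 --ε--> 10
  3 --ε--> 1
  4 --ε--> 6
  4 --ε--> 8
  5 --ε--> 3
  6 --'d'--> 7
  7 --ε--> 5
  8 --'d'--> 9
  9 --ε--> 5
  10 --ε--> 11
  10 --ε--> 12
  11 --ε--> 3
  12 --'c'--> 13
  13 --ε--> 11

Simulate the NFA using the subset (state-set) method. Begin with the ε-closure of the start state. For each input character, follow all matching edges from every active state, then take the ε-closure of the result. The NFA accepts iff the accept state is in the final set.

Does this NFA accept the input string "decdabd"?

Answer: REJECT

Steps:
initial (ε-close {0}): {0,1,2,3,4,6,8,10,11,12}
'd' @ 1: {1,3,5,7,9}  ✓accept
'e' @ 2: {}  — dead — no transitions
rest 'cdabd' ignored (set empty)
after full input: {}  (accept=1 not in)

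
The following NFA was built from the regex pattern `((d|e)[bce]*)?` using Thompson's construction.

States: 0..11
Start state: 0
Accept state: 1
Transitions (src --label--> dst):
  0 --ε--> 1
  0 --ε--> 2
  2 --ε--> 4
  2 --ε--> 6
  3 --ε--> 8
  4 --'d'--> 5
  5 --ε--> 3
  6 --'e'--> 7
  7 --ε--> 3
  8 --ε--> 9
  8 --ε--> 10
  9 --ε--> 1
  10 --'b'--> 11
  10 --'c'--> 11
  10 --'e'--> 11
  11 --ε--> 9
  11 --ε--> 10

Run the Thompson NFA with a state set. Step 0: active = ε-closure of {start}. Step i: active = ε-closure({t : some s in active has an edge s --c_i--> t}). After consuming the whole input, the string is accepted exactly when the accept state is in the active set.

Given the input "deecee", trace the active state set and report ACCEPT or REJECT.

Answer: ACCEPT

Derivation:
initial (ε-close {0}): {0,1,2,4,6}
'd' @ 1: {1,3,5,8,9,10}  [accepting]
'e' @ 2: {1,9,10,11}  [accepting]
'e' @ 3: {1,9,10,11}  [accepting]
'c' @ 4: {1,9,10,11}  [accepting]
'e' @ 5: {1,9,10,11}  [accepting]
'e' @ 6: {1,9,10,11}  [accepting]
end set {1,9,10,11} — state 1 in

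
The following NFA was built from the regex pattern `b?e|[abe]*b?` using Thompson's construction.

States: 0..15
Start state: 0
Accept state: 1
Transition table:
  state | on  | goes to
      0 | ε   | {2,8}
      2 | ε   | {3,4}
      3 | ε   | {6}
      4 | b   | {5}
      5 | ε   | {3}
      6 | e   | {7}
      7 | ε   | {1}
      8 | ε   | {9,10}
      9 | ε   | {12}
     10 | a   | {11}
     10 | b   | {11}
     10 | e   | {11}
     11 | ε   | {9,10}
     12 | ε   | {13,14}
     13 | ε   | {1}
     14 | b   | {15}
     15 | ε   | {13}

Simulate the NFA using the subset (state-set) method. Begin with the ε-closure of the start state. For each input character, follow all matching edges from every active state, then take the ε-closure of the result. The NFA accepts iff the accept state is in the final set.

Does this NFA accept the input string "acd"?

start: ε-closure({0}) = {0,1,2,3,4,6,8,9,10,12,13,14}
'a' @ 1: {1,9,10,11,12,13,14}  [accepting]
'c' @ 2: {}  — dead — no transitions
rest 'd' ignored (set empty)
final: {}; accept 1 not in set

Answer: REJECT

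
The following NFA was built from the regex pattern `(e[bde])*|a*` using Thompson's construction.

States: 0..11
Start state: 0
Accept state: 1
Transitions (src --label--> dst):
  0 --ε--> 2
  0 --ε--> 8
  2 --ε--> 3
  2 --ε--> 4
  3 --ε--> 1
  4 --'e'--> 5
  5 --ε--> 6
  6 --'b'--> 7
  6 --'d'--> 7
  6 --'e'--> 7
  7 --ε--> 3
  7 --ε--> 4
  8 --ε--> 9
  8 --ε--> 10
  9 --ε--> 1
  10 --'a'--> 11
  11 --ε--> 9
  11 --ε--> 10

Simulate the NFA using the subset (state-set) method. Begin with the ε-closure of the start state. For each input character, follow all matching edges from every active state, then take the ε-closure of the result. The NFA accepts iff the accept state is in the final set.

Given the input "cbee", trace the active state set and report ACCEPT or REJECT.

start: ε-closure({0}) = {0,1,2,3,4,8,9,10}
'c' @ 1: {}  — dead — no transitions
rest 'bee' ignored (set empty)
final: {}; accept 1 not in set

Answer: REJECT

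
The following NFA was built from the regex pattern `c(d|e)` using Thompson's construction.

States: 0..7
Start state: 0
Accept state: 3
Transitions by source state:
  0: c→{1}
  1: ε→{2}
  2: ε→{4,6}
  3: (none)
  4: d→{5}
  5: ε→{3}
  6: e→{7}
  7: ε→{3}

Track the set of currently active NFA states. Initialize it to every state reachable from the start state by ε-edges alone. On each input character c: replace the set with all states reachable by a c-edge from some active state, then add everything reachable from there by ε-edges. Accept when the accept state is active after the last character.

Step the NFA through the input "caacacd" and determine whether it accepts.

Answer: REJECT

Trace:
start: ε-closure({0}) = {0}
'c' @ 1: {1,2,4,6}
'a' @ 2: {}  — dead — no transitions
rest 'acacd' ignored (set empty)
final: {}; accept 3 not in set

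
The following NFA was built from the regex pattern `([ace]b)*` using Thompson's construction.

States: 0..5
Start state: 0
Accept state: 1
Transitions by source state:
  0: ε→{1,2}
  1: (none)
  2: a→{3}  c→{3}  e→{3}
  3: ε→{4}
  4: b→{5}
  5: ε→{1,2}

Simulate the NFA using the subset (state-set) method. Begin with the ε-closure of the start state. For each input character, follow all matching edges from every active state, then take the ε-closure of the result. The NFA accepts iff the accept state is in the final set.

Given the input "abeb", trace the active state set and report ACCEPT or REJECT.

S₀ = ε-closure({0}) = {0,1,2}
'a' @ 1: {3,4}
'b' @ 2: {1,2,5}  (accept∈set)
'e' @ 3: {3,4}
'b' @ 4: {1,2,5}  (accept∈set)
after full input: {1,2,5}  (accept=1 in)

Answer: ACCEPT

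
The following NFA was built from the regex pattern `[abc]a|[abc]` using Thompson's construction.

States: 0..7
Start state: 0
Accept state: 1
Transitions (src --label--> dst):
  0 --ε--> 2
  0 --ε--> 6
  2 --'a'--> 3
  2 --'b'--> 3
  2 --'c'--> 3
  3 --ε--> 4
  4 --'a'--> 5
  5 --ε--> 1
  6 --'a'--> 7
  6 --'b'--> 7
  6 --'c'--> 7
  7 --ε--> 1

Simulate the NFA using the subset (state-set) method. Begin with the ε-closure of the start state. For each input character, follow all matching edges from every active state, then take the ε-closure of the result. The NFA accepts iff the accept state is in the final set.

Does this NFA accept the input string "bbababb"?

Answer: REJECT

Steps:
initial (ε-close {0}): {0,2,6}
'b' @ 1: {1,3,4,7}  (accept∈set)
'b' @ 2: {}  — dead — no transitions
rest 'ababb' ignored (set empty)
after full input: {}  (accept=1 not in)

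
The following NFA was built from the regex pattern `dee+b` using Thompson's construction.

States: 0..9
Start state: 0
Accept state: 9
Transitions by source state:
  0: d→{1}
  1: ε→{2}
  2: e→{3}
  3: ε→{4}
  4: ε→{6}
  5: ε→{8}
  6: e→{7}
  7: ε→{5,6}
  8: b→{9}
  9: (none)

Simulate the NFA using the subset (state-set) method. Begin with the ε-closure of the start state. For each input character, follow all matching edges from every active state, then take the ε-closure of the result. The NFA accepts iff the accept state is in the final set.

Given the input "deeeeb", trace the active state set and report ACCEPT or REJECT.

Answer: ACCEPT

Steps:
initial (ε-close {0}): {0}
'd' @ 1: {1,2}
'e' @ 2: {3,4,6}
'e' @ 3: {5,6,7,8}
'e' @ 4: {5,6,7,8}
'e' @ 5: {5,6,7,8}
'b' @ 6: {9}  ✓accept
end set {9} — state 9 in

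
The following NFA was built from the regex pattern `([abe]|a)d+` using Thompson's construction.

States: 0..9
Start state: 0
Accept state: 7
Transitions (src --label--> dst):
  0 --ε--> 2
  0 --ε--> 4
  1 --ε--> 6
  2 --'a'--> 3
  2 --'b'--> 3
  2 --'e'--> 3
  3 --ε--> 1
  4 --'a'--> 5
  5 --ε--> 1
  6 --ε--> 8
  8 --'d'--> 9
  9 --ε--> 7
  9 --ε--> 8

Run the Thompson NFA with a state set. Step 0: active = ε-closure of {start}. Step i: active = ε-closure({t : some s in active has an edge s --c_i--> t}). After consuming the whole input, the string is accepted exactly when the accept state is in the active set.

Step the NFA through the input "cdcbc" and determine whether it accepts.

Answer: REJECT

Steps:
initial (ε-close {0}): {0,2,4}
'c' @ 1: {}  — dead — no transitions
rest 'dcbc' ignored (set empty)
after full input: {}  (accept=7 not in)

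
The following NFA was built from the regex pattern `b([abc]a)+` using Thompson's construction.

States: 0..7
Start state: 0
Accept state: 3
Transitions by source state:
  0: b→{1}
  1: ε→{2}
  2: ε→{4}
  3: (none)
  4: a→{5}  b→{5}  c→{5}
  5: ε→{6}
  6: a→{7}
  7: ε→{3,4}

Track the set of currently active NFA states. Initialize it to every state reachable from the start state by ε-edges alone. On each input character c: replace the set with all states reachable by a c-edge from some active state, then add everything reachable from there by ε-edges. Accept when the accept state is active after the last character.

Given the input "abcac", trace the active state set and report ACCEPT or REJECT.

Answer: REJECT

Trace:
start: ε-closure({0}) = {0}
'a' @ 1: {}  — no active states
rest 'bcac' ignored (set empty)
final: {}; accept 3 not in set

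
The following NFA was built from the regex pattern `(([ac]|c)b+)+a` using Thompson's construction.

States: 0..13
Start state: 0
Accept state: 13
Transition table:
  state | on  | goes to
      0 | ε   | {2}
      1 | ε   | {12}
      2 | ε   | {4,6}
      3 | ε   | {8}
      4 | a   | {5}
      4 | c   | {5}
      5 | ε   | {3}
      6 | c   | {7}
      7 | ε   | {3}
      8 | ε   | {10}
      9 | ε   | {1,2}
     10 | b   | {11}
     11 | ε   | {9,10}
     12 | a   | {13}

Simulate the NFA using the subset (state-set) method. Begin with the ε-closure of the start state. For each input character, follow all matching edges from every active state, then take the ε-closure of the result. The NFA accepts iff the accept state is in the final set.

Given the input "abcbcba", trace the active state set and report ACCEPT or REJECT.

Answer: ACCEPT

Steps:
start: ε-closure({0}) = {0,2,4,6}
'a' @ 1: {3,5,8,10}
'b' @ 2: {1,2,4,6,9,10,11,12}
'c' @ 3: {3,5,7,8,10}
'b' @ 4: {1,2,4,6,9,10,11,12}
'c' @ 5: {3,5,7,8,10}
'b' @ 6: {1,2,4,6,9,10,11,12}
'a' @ 7: {3,5,8,10,13}  (accept∈set)
end set {3,5,8,10,13} — state 13 in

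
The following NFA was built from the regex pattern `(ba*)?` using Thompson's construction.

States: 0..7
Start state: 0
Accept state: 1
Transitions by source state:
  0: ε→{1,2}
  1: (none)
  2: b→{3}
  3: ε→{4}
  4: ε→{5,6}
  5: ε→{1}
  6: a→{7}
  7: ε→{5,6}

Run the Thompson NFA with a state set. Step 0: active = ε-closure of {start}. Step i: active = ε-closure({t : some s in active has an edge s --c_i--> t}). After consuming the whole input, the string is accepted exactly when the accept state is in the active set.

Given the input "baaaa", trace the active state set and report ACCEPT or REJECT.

Answer: ACCEPT

Derivation:
start: ε-closure({0}) = {0,1,2}
'b' @ 1: {1,3,4,5,6}  [accepting]
'a' @ 2: {1,5,6,7}  [accepting]
'a' @ 3: {1,5,6,7}  [accepting]
'a' @ 4: {1,5,6,7}  [accepting]
'a' @ 5: {1,5,6,7}  [accepting]
after full input: {1,5,6,7}  (accept=1 in)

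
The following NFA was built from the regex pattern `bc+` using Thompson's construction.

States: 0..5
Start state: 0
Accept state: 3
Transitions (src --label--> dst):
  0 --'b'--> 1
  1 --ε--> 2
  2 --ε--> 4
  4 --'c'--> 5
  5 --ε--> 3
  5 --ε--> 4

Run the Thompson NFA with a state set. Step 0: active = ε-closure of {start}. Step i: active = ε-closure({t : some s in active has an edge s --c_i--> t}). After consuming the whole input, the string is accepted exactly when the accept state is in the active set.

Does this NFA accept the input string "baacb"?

Answer: REJECT

Steps:
initial (ε-close {0}): {0}
'b' @ 1: {1,2,4}
'a' @ 2: {}  — dead — no transitions
rest 'acb' ignored (set empty)
end set {} — state 3 not in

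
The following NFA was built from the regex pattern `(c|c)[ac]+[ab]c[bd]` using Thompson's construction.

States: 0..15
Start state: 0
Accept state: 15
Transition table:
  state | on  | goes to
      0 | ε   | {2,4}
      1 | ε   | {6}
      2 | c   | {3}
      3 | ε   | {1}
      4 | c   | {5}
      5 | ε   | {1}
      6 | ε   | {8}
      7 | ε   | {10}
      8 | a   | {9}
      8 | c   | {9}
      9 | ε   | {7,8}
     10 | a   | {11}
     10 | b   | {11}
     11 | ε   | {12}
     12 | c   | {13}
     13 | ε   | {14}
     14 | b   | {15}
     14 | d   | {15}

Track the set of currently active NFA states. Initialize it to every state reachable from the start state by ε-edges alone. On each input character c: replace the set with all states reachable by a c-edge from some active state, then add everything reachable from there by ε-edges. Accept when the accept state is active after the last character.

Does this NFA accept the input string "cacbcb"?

initial (ε-close {0}): {0,2,4}
'c' @ 1: {1,3,5,6,8}
'a' @ 2: {7,8,9,10}
'c' @ 3: {7,8,9,10}
'b' @ 4: {11,12}
'c' @ 5: {13,14}
'b' @ 6: {15}  (accept∈set)
final: {15}; accept 15 in set

Answer: ACCEPT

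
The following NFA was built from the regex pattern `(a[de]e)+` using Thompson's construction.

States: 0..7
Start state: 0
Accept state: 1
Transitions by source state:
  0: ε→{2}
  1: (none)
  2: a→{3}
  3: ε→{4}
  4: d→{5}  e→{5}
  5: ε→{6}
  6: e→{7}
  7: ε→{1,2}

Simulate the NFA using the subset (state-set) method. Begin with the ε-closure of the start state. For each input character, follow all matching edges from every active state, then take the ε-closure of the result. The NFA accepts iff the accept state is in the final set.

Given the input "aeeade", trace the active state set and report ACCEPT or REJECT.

Answer: ACCEPT

Derivation:
initial (ε-close {0}): {0,2}
'a' @ 1: {3,4}
'e' @ 2: {5,6}
'e' @ 3: {1,2,7}  ✓accept
'a' @ 4: {3,4}
'd' @ 5: {5,6}
'e' @ 6: {1,2,7}  ✓accept
end set {1,2,7} — state 1 in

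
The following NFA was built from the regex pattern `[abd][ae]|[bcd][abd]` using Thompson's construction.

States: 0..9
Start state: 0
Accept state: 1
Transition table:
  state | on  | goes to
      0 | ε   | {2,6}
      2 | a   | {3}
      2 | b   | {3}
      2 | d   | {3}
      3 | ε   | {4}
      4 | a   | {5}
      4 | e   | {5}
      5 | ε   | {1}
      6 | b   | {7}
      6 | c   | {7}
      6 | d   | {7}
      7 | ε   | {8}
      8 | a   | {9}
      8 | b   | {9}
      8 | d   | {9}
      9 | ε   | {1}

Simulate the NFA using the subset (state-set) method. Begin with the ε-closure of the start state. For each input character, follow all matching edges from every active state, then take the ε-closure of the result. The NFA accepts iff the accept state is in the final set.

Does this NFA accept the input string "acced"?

initial (ε-close {0}): {0,2,6}
'a' @ 1: {3,4}
'c' @ 2: {}  — state set empty
rest 'ced' ignored (set empty)
final: {}; accept 1 not in set

Answer: REJECT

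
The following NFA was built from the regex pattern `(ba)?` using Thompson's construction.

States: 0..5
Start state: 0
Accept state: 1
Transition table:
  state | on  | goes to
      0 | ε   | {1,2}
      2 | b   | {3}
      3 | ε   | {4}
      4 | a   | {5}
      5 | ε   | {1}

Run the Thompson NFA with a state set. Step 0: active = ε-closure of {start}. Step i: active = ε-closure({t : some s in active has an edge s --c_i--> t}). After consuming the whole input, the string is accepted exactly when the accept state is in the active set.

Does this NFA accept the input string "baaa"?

start: ε-closure({0}) = {0,1,2}
'b' @ 1: {3,4}
'a' @ 2: {1,5}  [accepting]
'a' @ 3: {}  — no active states
rest 'a' ignored (set empty)
final: {}; accept 1 not in set

Answer: REJECT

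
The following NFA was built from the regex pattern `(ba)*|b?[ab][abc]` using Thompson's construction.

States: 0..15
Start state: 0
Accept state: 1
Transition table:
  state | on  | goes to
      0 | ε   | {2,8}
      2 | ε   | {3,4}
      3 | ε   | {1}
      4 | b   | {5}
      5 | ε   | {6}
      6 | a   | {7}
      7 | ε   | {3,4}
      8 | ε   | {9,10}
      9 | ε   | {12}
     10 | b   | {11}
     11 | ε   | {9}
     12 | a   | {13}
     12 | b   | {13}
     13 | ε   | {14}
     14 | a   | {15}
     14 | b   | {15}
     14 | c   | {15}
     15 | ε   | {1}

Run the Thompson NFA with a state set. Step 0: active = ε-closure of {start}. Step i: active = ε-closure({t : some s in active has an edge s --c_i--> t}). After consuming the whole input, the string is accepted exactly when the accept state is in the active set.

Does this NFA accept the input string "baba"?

Answer: ACCEPT

Trace:
initial (ε-close {0}): {0,1,2,3,4,8,9,10,12}
'b' @ 1: {5,6,9,11,12,13,14}
'a' @ 2: {1,3,4,7,13,14,15}  ✓accept
'b' @ 3: {1,5,6,15}  ✓accept
'a' @ 4: {1,3,4,7}  ✓accept
final: {1,3,4,7}; accept 1 in set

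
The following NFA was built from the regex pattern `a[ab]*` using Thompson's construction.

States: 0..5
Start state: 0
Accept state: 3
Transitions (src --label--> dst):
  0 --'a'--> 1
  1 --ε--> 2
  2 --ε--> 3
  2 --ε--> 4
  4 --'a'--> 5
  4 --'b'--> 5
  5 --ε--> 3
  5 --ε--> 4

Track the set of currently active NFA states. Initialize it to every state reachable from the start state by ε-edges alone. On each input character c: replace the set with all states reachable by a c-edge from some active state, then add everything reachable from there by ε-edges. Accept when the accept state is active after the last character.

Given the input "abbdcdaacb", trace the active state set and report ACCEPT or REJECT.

initial (ε-close {0}): {0}
'a' @ 1: {1,2,3,4}  ✓accept
'b' @ 2: {3,4,5}  ✓accept
'b' @ 3: {3,4,5}  ✓accept
'd' @ 4: {}  — dead — no transitions
rest 'cdaacb' ignored (set empty)
after full input: {}  (accept=3 not in)

Answer: REJECT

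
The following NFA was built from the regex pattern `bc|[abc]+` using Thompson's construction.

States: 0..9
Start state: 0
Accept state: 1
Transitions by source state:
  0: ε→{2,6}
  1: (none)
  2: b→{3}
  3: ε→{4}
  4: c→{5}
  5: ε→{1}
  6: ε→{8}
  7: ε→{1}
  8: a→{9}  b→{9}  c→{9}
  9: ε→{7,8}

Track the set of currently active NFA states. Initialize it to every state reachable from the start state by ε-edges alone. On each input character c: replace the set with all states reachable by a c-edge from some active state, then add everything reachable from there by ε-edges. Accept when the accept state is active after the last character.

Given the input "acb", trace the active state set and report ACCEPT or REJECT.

initial (ε-close {0}): {0,2,6,8}
'a' @ 1: {1,7,8,9}  [accepting]
'c' @ 2: {1,7,8,9}  [accepting]
'b' @ 3: {1,7,8,9}  [accepting]
final: {1,7,8,9}; accept 1 in set

Answer: ACCEPT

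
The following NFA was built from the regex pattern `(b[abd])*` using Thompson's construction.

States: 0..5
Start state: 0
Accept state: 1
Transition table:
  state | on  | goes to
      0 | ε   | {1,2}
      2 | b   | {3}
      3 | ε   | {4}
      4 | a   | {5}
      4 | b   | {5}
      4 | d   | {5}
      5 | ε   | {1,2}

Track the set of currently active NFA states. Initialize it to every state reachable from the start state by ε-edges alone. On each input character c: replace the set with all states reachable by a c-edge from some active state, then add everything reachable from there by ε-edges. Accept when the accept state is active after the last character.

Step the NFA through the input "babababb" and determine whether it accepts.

S₀ = ε-closure({0}) = {0,1,2}
'b' @ 1: {3,4}
'a' @ 2: {1,2,5}  (accept∈set)
'b' @ 3: {3,4}
'a' @ 4: {1,2,5}  (accept∈set)
'b' @ 5: {3,4}
'a' @ 6: {1,2,5}  (accept∈set)
'b' @ 7: {3,4}
'b' @ 8: {1,2,5}  (accept∈set)
end set {1,2,5} — state 1 in

Answer: ACCEPT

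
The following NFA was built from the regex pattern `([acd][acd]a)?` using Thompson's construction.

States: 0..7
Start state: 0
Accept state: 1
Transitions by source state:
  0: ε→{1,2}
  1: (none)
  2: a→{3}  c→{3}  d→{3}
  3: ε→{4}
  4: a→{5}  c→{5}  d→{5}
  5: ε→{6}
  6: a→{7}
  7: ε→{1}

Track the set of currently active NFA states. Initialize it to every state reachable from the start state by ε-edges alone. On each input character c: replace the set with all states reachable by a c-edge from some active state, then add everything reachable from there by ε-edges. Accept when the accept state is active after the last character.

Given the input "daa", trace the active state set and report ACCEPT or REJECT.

Answer: ACCEPT

Steps:
start: ε-closure({0}) = {0,1,2}
'd' @ 1: {3,4}
'a' @ 2: {5,6}
'a' @ 3: {1,7}  (accept∈set)
end set {1,7} — state 1 in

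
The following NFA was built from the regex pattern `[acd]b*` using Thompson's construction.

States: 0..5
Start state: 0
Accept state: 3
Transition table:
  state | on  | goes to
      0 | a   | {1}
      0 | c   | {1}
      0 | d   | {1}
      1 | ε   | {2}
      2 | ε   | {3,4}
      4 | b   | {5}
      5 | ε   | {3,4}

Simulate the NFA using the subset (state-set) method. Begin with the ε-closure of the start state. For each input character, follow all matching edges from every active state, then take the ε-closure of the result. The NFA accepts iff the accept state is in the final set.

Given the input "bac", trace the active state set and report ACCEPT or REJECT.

Answer: REJECT

Trace:
S₀ = ε-closure({0}) = {0}
'b' @ 1: {}  — state set empty
rest 'ac' ignored (set empty)
end set {} — state 3 not in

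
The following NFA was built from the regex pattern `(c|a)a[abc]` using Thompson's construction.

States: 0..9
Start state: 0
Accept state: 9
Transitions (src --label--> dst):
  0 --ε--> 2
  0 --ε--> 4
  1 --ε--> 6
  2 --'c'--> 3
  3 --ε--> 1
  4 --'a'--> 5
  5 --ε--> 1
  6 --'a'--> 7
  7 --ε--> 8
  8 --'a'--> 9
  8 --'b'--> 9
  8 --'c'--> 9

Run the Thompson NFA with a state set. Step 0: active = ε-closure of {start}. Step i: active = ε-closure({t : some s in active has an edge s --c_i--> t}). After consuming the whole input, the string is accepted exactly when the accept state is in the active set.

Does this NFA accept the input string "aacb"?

start: ε-closure({0}) = {0,2,4}
'a' @ 1: {1,5,6}
'a' @ 2: {7,8}
'c' @ 3: {9}  (accept∈set)
'b' @ 4: {}  — state set empty
after full input: {}  (accept=9 not in)

Answer: REJECT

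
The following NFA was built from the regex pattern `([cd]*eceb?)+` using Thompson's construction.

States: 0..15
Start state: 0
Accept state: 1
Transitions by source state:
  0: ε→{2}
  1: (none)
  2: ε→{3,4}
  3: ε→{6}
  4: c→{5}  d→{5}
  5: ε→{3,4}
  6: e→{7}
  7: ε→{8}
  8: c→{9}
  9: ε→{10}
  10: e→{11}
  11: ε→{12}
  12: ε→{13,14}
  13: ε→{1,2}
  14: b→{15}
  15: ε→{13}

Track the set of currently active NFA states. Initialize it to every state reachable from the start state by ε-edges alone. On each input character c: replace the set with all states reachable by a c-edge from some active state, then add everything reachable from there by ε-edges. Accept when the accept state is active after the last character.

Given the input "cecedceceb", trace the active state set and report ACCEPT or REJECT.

Answer: ACCEPT

Trace:
S₀ = ε-closure({0}) = {0,2,3,4,6}
'c' @ 1: {3,4,5,6}
'e' @ 2: {7,8}
'c' @ 3: {9,10}
'e' @ 4: {1,2,3,4,6,11,12,13,14}  ✓accept
'd' @ 5: {3,4,5,6}
'c' @ 6: {3,4,5,6}
'e' @ 7: {7,8}
'c' @ 8: {9,10}
'e' @ 9: {1,2,3,4,6,11,12,13,14}  ✓accept
'b' @ 10: {1,2,3,4,6,13,15}  ✓accept
end set {1,2,3,4,6,13,15} — state 1 in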